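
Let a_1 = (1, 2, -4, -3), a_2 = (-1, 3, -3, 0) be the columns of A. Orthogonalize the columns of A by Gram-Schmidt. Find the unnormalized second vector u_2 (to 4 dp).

u_2 = (-1.5667, 1.8667, -0.7333, 1.7000)

a_1 = (1, 2, -4, -3); ‖a_1‖ = 5.4772, so e_1 = (0.1826, 0.3651, -0.7303, -0.5477).
e_1·a_2 = 0.1826·(-1) + 0.3651·3 + (-0.7303)·(-3) + (-0.5477)·0 = 3.1038.
u_2 = a_2 − 3.1038·e_1 = (-1.5667, 1.8667, -0.7333, 1.7000).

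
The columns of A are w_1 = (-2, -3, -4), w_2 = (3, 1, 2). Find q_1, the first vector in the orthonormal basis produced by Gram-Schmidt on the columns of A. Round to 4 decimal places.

w_1 = (-2, -3, -4); ‖w_1‖ = 5.3852, so q_1 = (-0.3714, -0.5571, -0.7428).

q_1 = (-0.3714, -0.5571, -0.7428)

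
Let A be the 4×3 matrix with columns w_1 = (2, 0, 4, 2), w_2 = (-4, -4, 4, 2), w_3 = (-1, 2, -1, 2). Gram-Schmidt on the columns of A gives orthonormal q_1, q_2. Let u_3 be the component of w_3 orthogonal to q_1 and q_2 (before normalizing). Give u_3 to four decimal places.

w_1 = (2, 0, 4, 2); ‖w_1‖ = 4.8990, so q_1 = (0.4082, 0.0000, 0.8165, 0.4082).
q_1·w_2 = 0.4082·(-4) + 0.0000·(-4) + 0.8165·4 + 0.4082·2 = 2.4495.
u_2 = w_2 − 2.4495·q_1 = (-5.0000, -4.0000, 2.0000, 1.0000).
‖u_2‖ = 6.7823, so q_2 = (-0.7372, -0.5898, 0.2949, 0.1474).
q_1·w_3 = 0.4082·(-1) + 0.0000·2 + 0.8165·(-1) + 0.4082·2 = -0.4082; q_2·w_3 = (-0.7372)·(-1) + (-0.5898)·2 + 0.2949·(-1) + 0.1474·2 = -0.4423.
u_3 = w_3 + 0.4082·q_1 + 0.4423·q_2 = (-1.1594, 1.7391, -0.5362, 2.2319).

u_3 = (-1.1594, 1.7391, -0.5362, 2.2319)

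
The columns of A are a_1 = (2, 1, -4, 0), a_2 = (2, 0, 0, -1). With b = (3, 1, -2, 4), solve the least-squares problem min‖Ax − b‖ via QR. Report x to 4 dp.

x = (0.7528, -0.2022)

a_1 = (2, 1, -4, 0); ‖a_1‖ = 4.5826, so e_1 = (0.4364, 0.2182, -0.8729, 0.0000).
e_1·a_2 = 0.4364·2 + 0.2182·0 + (-0.8729)·0 + 0.0000·(-1) = 0.8729.
u_2 = a_2 − 0.8729·e_1 = (1.6190, -0.1905, 0.7619, -1.0000).
‖u_2‖ = 2.0587, so e_2 = (0.7865, -0.0925, 0.3701, -0.4858).
Qᵀb = (3.2733, -0.4164).
Back-substitute: x_2 = -0.4164/2.0587 = -0.2022.
x_1 = (3.2733 − 0.8729·(-0.2022))/4.5826 = 0.7528.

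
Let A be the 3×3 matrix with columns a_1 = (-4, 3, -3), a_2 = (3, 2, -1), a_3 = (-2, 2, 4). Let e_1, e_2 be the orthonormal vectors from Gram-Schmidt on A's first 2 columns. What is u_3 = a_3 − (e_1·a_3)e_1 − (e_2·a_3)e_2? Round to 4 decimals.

u_3 = (-0.6424, 2.7837, 3.6403)

e_1 = a_1/‖a_1‖ = (-4, 3, -3)/5.8310 = (-0.6860, 0.5145, -0.5145).
r_{12} = e_1·a_2 = -0.5145.
u_2 = a_2 + 0.5145·e_1 = (2.6471, 2.2647, -1.2647).
‖u_2‖ = 3.7061, so e_2 = (0.7142, 0.6111, -0.3412).
r_{13} = e_1·a_3 = 0.3430; r_{23} = e_2·a_3 = -1.5713.
u_3 = a_3 − 0.3430·e_1 + 1.5713·e_2 = (-0.6424, 2.7837, 3.6403).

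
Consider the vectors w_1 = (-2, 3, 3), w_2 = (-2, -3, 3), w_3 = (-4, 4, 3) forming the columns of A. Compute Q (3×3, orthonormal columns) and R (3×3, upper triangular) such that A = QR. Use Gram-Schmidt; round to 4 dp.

e_1 = w_1/‖w_1‖ = (-2, 3, 3)/4.6904 = (-0.4264, 0.6396, 0.6396).
r_{12} = e_1·w_2 = 0.8528.
u_2 = w_2 − 0.8528·e_1 = (-1.6364, -3.5455, 2.4545).
‖u_2‖ = 4.6122, so e_2 = (-0.3548, -0.7687, 0.5322).
r_{13} = e_1·w_3 = 6.1828; r_{23} = e_2·w_3 = -0.0591.
u_3 = w_3 − 6.1828·e_1 + 0.0591·e_2 = (-1.3846, 0.0000, -0.9231).
‖u_3‖ = 1.6641, so e_3 = (-0.8321, 0.0000, -0.5547).

Q = [[-0.4264, -0.3548, -0.8321], [0.6396, -0.7687, 0.0000], [0.6396, 0.5322, -0.5547]], R = [[4.6904, 0.8528, 6.1828], [0.0000, 4.6122, -0.0591], [0.0000, 0.0000, 1.6641]]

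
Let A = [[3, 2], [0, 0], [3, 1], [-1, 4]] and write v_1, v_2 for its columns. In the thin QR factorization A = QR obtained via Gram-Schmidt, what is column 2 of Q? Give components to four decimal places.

v_1 = (3, 0, 3, -1); ‖v_1‖ = 4.3589, so e_1 = (0.6882, 0.0000, 0.6882, -0.2294).
e_1·v_2 = 0.6882·2 + 0.0000·0 + 0.6882·1 + (-0.2294)·4 = 1.1471.
u_2 = v_2 − 1.1471·e_1 = (1.2105, 0.0000, 0.2105, 4.2632).
‖u_2‖ = 4.4367, so e_2 = (0.2728, 0.0000, 0.0475, 0.9609).

e_2 = (0.2728, 0.0000, 0.0475, 0.9609)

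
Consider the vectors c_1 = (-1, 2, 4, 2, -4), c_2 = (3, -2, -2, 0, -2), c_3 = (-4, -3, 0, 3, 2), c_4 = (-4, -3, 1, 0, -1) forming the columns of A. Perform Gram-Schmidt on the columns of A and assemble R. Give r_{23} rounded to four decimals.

c_1 = (-1, 2, 4, 2, -4); ‖c_1‖ = 6.4031, so e_1 = (-0.1562, 0.3123, 0.6247, 0.3123, -0.6247).
e_1·c_2 = (-0.1562)·3 + 0.3123·(-2) + 0.6247·(-2) + 0.3123·0 + (-0.6247)·(-2) = -1.0932.
u_2 = c_2 + 1.0932·e_1 = (2.8293, -1.6585, -1.3171, 0.3415, -2.6829).
‖u_2‖ = 4.4503, so e_2 = (0.6358, -0.3727, -0.2960, 0.0767, -0.6029).
r_{23} = e_2·c_3 = -2.4005.

r_{23} = -2.4005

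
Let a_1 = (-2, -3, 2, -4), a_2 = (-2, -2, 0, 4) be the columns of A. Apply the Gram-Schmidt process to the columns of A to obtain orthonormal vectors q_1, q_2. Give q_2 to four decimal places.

q_2 = (-0.4938, -0.5318, 0.0760, 0.6838)

q_1 = a_1/‖a_1‖ = (-2, -3, 2, -4)/5.7446 = (-0.3482, -0.5222, 0.3482, -0.6963).
r_{12} = q_1·a_2 = -1.0445.
u_2 = a_2 + 1.0445·q_1 = (-2.3636, -2.5455, 0.3636, 3.2727).
‖u_2‖ = 4.7863, so q_2 = (-0.4938, -0.5318, 0.0760, 0.6838).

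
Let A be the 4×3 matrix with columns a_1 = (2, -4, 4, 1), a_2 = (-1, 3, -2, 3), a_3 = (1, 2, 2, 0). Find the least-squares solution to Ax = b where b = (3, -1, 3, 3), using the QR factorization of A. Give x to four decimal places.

x = (0.9931, 0.6690, 0.4828)

a_1 = (2, -4, 4, 1); ‖a_1‖ = 6.0828, so e_1 = (0.3288, -0.6576, 0.6576, 0.1644).
e_1·a_2 = 0.3288·(-1) + (-0.6576)·3 + 0.6576·(-2) + 0.1644·3 = -3.1236.
u_2 = a_2 + 3.1236·e_1 = (0.0270, 0.9459, 0.0541, 3.5135).
‖u_2‖ = 3.6391, so e_2 = (0.0074, 0.2599, 0.0149, 0.9655).
e_1·a_3 = 0.3288·1 + (-0.6576)·2 + 0.6576·2 + 0.1644·0 = 0.3288; e_2·a_3 = 0.0074·1 + 0.2599·2 + 0.0149·2 + 0.9655·0 = 0.5570.
u_3 = a_3 − 0.3288·e_1 − 0.5570·e_2 = (0.8878, 2.0714, 1.7755, -0.5918).
‖u_3‖ = 2.9294, so e_3 = (0.3030, 0.7071, 0.6061, -0.2020).
Qᵀb = (4.1100, 2.7034, 1.4142).
Back-substitute: x_3 = 1.4142/2.9294 = 0.4828.
x_2 = (2.7034 − 0.5570·0.4828)/3.6391 = 0.6690.
x_1 = (4.1100 + 3.1236·0.6690 − 0.3288·0.4828)/6.0828 = 0.9931.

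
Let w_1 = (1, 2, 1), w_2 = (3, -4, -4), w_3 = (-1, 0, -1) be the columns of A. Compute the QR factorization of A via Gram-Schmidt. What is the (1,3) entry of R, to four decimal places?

r_{13} = -0.8165

q_1 = w_1/‖w_1‖ = (1, 2, 1)/2.4495 = (0.4082, 0.8165, 0.4082).
r_{13} = q_1·w_3 = -0.8165.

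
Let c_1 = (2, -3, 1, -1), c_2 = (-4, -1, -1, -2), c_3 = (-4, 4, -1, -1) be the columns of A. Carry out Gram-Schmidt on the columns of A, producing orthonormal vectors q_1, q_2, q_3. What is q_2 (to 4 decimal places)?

q_2 = (-0.7577, -0.3934, -0.1603, -0.4954)

c_1 = (2, -3, 1, -1); ‖c_1‖ = 3.8730, so q_1 = (0.5164, -0.7746, 0.2582, -0.2582).
q_1·c_2 = 0.5164·(-4) + (-0.7746)·(-1) + 0.2582·(-1) + (-0.2582)·(-2) = -1.0328.
u_2 = c_2 + 1.0328·q_1 = (-3.4667, -1.8000, -0.7333, -2.2667).
‖u_2‖ = 4.5753, so q_2 = (-0.7577, -0.3934, -0.1603, -0.4954).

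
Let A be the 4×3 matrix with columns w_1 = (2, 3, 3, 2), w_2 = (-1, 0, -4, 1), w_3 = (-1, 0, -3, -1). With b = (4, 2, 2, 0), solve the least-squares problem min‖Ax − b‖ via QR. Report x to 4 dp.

w_1 = (2, 3, 3, 2); ‖w_1‖ = 5.0990, so q_1 = (0.3922, 0.5883, 0.5883, 0.3922).
q_1·w_2 = 0.3922·(-1) + 0.5883·0 + 0.5883·(-4) + 0.3922·1 = -2.3534.
u_2 = w_2 + 2.3534·q_1 = (-0.0769, 1.3846, -2.6154, 1.9231).
‖u_2‖ = 3.5301, so q_2 = (-0.0218, 0.3922, -0.7409, 0.5448).
q_1·w_3 = 0.3922·(-1) + 0.5883·0 + 0.5883·(-3) + 0.3922·(-1) = -2.5495; q_2·w_3 = (-0.0218)·(-1) + 0.3922·0 + (-0.7409)·(-3) + 0.5448·(-1) = 1.6997.
u_3 = w_3 + 2.5495·q_1 − 1.6997·q_2 = (0.0370, 0.8333, -0.2407, -0.9259).
‖u_3‖ = 1.2693, so q_3 = (0.0292, 0.6565, -0.1897, -0.7295).
Qᵀb = (3.9223, -0.7845, 1.0505).
Back-substitute: x_3 = 1.0505/1.2693 = 0.8276.
x_2 = (-0.7845 − 1.6997·0.8276)/3.5301 = -0.6207.
x_1 = (3.9223 + 2.3534·(-0.6207) + 2.5495·0.8276)/5.0990 = 0.8966.

x = (0.8966, -0.6207, 0.8276)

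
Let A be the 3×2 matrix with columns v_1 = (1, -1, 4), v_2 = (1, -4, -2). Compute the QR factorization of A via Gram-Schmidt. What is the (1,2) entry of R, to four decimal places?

v_1 = (1, -1, 4); ‖v_1‖ = 4.2426, so e_1 = (0.2357, -0.2357, 0.9428).
r_{12} = e_1·v_2 = -0.7071.

r_{12} = -0.7071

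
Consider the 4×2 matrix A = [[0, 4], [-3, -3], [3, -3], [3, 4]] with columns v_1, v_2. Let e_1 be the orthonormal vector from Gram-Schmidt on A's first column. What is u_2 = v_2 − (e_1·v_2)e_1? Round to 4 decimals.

u_2 = (4.0000, -1.6667, -4.3333, 2.6667)

e_1 = v_1/‖v_1‖ = (0, -3, 3, 3)/5.1962 = (0.0000, -0.5774, 0.5774, 0.5774).
r_{12} = e_1·v_2 = 2.3094.
u_2 = v_2 − 2.3094·e_1 = (4.0000, -1.6667, -4.3333, 2.6667).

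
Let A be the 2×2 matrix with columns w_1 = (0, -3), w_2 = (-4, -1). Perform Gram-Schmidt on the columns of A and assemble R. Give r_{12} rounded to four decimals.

w_1 = (0, -3); ‖w_1‖ = 3.0000, so q_1 = (0.0000, -1.0000).
r_{12} = q_1·w_2 = 1.0000.

r_{12} = 1.0000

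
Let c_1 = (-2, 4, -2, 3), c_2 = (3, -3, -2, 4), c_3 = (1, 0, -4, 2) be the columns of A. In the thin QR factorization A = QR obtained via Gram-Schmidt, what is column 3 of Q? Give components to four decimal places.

q_1 = c_1/‖c_1‖ = (-2, 4, -2, 3)/5.7446 = (-0.3482, 0.6963, -0.3482, 0.5222).
r_{12} = q_1·c_2 = -0.3482.
u_2 = c_2 + 0.3482·q_1 = (2.8788, -2.7576, -2.1212, 4.1818).
‖u_2‖ = 6.1546, so q_2 = (0.4677, -0.4481, -0.3447, 0.6795).
r_{13} = q_1·c_3 = 2.0889; r_{23} = q_2·c_3 = 3.2053.
u_3 = c_3 − 2.0889·q_1 − 3.2053·q_2 = (0.2280, -0.0184, -2.1680, -1.2688).
‖u_3‖ = 2.5224, so q_3 = (0.0904, -0.0073, -0.8595, -0.5030).

q_3 = (0.0904, -0.0073, -0.8595, -0.5030)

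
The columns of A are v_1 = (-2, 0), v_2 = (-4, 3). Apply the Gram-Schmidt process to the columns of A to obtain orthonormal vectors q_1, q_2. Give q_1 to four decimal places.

v_1 = (-2, 0); ‖v_1‖ = 2.0000, so q_1 = (-1.0000, 0.0000).

q_1 = (-1.0000, 0.0000)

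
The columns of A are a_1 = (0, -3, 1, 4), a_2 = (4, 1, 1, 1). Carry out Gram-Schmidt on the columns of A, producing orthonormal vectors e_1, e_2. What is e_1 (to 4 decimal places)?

a_1 = (0, -3, 1, 4); ‖a_1‖ = 5.0990, so e_1 = (0.0000, -0.5883, 0.1961, 0.7845).

e_1 = (0.0000, -0.5883, 0.1961, 0.7845)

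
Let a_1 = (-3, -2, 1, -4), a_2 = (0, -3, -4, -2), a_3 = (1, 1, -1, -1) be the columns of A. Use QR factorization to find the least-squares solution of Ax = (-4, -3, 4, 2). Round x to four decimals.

x = (0.3341, -0.1904, -2.9402)

a_1 = (-3, -2, 1, -4); ‖a_1‖ = 5.4772, so q_1 = (-0.5477, -0.3651, 0.1826, -0.7303).
q_1·a_2 = (-0.5477)·0 + (-0.3651)·(-3) + 0.1826·(-4) + (-0.7303)·(-2) = 1.8257.
u_2 = a_2 − 1.8257·q_1 = (1.0000, -2.3333, -4.3333, -0.6667).
‖u_2‖ = 5.0662, so q_2 = (0.1974, -0.4606, -0.8553, -0.1316).
q_1·a_3 = (-0.5477)·1 + (-0.3651)·1 + 0.1826·(-1) + (-0.7303)·(-1) = -0.3651; q_2·a_3 = 0.1974·1 + (-0.4606)·1 + (-0.8553)·(-1) + (-0.1316)·(-1) = 0.7237.
u_3 = a_3 + 0.3651·q_1 − 0.7237·q_2 = (0.6571, 1.2000, -0.3143, -1.1714).
‖u_3‖ = 1.8283, so q_3 = (0.3594, 0.6563, -0.1719, -0.6407).
Qᵀb = (2.5560, -3.0924, -5.3757).
Back-substitute: x_3 = -5.3757/1.8283 = -2.9402.
x_2 = (-3.0924 − 0.7237·(-2.9402))/5.0662 = -0.1904.
x_1 = (2.5560 − 1.8257·(-0.1904) + 0.3651·(-2.9402))/5.4772 = 0.3341.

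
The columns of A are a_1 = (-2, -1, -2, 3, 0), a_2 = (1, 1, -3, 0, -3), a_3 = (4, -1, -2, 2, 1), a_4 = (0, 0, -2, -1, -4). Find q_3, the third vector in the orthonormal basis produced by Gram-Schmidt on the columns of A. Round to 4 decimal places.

a_1 = (-2, -1, -2, 3, 0); ‖a_1‖ = 4.2426, so q_1 = (-0.4714, -0.2357, -0.4714, 0.7071, 0.0000).
q_1·a_2 = (-0.4714)·1 + (-0.2357)·1 + (-0.4714)·(-3) + 0.7071·0 + 0.0000·(-3) = 0.7071.
u_2 = a_2 − 0.7071·q_1 = (1.3333, 1.1667, -2.6667, -0.5000, -3.0000).
‖u_2‖ = 4.4159, so q_2 = (0.3019, 0.2642, -0.6039, -0.1132, -0.6794).
q_1·a_3 = (-0.4714)·4 + (-0.2357)·(-1) + (-0.4714)·(-2) + 0.7071·2 + 0.0000·1 = 0.7071; q_2·a_3 = 0.3019·4 + 0.2642·(-1) + (-0.6039)·(-2) + (-0.1132)·2 + (-0.6794)·1 = 1.2455.
u_3 = a_3 − 0.7071·q_1 − 1.2455·q_2 = (3.9573, -1.1624, -0.9145, 1.6410, 1.8462).
‖u_3‖ = 4.8937, so q_3 = (0.8086, -0.2375, -0.1869, 0.3353, 0.3772).

q_3 = (0.8086, -0.2375, -0.1869, 0.3353, 0.3772)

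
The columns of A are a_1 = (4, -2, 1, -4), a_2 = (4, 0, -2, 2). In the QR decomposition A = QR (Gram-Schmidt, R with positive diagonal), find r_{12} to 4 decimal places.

a_1 = (4, -2, 1, -4); ‖a_1‖ = 6.0828, so q_1 = (0.6576, -0.3288, 0.1644, -0.6576).
r_{12} = q_1·a_2 = 0.9864.

r_{12} = 0.9864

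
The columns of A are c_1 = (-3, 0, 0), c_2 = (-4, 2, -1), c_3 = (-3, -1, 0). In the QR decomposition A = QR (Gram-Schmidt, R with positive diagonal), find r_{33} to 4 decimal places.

r_{33} = 0.4472

c_1 = (-3, 0, 0); ‖c_1‖ = 3.0000, so q_1 = (-1.0000, 0.0000, 0.0000).
q_1·c_2 = (-1.0000)·(-4) + 0.0000·2 + 0.0000·(-1) = 4.0000.
u_2 = c_2 − 4.0000·q_1 = (0.0000, 2.0000, -1.0000).
‖u_2‖ = 2.2361, so q_2 = (0.0000, 0.8944, -0.4472).
q_1·c_3 = (-1.0000)·(-3) + 0.0000·(-1) + 0.0000·0 = 3.0000; q_2·c_3 = 0.0000·(-3) + 0.8944·(-1) + (-0.4472)·0 = -0.8944.
u_3 = c_3 − 3.0000·q_1 + 0.8944·q_2 = (0.0000, -0.2000, -0.4000).
r_{33} = ‖u_3‖ = 0.4472.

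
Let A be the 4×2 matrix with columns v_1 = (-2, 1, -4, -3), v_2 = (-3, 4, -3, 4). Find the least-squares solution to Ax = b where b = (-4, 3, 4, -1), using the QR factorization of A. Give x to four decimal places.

x = (-0.1286, 0.1857)

v_1 = (-2, 1, -4, -3); ‖v_1‖ = 5.4772, so e_1 = (-0.3651, 0.1826, -0.7303, -0.5477).
e_1·v_2 = (-0.3651)·(-3) + 0.1826·4 + (-0.7303)·(-3) + (-0.5477)·4 = 1.8257.
u_2 = v_2 − 1.8257·e_1 = (-2.3333, 3.6667, -1.6667, 5.0000).
‖u_2‖ = 6.8313, so e_2 = (-0.3416, 0.5367, -0.2440, 0.7319).
Qᵀb = (-0.3651, 1.2687).
Back-substitute: x_2 = 1.2687/6.8313 = 0.1857.
x_1 = (-0.3651 − 1.8257·0.1857)/5.4772 = -0.1286.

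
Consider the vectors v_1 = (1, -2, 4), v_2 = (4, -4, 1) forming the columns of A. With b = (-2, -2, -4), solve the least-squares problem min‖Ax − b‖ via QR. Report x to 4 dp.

v_1 = (1, -2, 4); ‖v_1‖ = 4.5826, so e_1 = (0.2182, -0.4364, 0.8729).
e_1·v_2 = 0.2182·4 + (-0.4364)·(-4) + 0.8729·1 = 3.4915.
u_2 = v_2 − 3.4915·e_1 = (3.2381, -2.4762, -2.0476).
‖u_2‖ = 4.5617, so e_2 = (0.7098, -0.5428, -0.4489).
Qᵀb = (-3.0551, 1.4614).
Back-substitute: x_2 = 1.4614/4.5617 = 0.3204.
x_1 = (-3.0551 − 3.4915·0.3204)/4.5826 = -0.9108.

x = (-0.9108, 0.3204)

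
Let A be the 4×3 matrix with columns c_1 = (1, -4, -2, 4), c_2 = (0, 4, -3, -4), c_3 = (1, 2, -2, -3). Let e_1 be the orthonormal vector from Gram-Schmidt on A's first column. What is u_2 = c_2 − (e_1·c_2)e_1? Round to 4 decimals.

u_2 = (0.7027, 1.1892, -4.4054, -1.1892)

e_1 = c_1/‖c_1‖ = (1, -4, -2, 4)/6.0828 = (0.1644, -0.6576, -0.3288, 0.6576).
r_{12} = e_1·c_2 = -4.2744.
u_2 = c_2 + 4.2744·e_1 = (0.7027, 1.1892, -4.4054, -1.1892).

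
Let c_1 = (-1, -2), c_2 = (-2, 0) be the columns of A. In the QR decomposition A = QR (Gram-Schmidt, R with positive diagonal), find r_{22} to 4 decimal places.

r_{22} = 1.7889

c_1 = (-1, -2); ‖c_1‖ = 2.2361, so q_1 = (-0.4472, -0.8944).
q_1·c_2 = (-0.4472)·(-2) + (-0.8944)·0 = 0.8944.
u_2 = c_2 − 0.8944·q_1 = (-1.6000, 0.8000).
r_{22} = ‖u_2‖ = 1.7889.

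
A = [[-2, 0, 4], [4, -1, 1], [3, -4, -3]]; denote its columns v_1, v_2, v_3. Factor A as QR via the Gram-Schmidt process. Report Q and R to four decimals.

v_1 = (-2, 4, 3); ‖v_1‖ = 5.3852, so q_1 = (-0.3714, 0.7428, 0.5571).
q_1·v_2 = (-0.3714)·0 + 0.7428·(-1) + 0.5571·(-4) = -2.9711.
u_2 = v_2 + 2.9711·q_1 = (-1.1034, 1.2069, -2.3448).
‖u_2‖ = 2.8587, so q_2 = (-0.3860, 0.4222, -0.8202).
q_1·v_3 = (-0.3714)·4 + 0.7428·1 + 0.5571·(-3) = -2.4140; q_2·v_3 = (-0.3860)·4 + 0.4222·1 + (-0.8202)·(-3) = 1.3389.
u_3 = v_3 + 2.4140·q_1 − 1.3389·q_2 = (3.6203, 2.2278, -0.5570).
‖u_3‖ = 4.2872, so q_3 = (0.8444, 0.5197, -0.1299).

Q = [[-0.3714, -0.3860, 0.8444], [0.7428, 0.4222, 0.5197], [0.5571, -0.8202, -0.1299]], R = [[5.3852, -2.9711, -2.4140], [0.0000, 2.8587, 1.3389], [0.0000, 0.0000, 4.2872]]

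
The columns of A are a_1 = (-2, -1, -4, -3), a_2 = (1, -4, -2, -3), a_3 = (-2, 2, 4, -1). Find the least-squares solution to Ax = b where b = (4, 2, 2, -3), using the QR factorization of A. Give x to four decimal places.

a_1 = (-2, -1, -4, -3); ‖a_1‖ = 5.4772, so e_1 = (-0.3651, -0.1826, -0.7303, -0.5477).
e_1·a_2 = (-0.3651)·1 + (-0.1826)·(-4) + (-0.7303)·(-2) + (-0.5477)·(-3) = 3.4689.
u_2 = a_2 − 3.4689·e_1 = (2.2667, -3.3667, 0.5333, -1.1000).
‖u_2‖ = 4.2387, so e_2 = (0.5348, -0.7943, 0.1258, -0.2595).
e_1·a_3 = (-0.3651)·(-2) + (-0.1826)·2 + (-0.7303)·4 + (-0.5477)·(-1) = -2.0083; e_2·a_3 = 0.5348·(-2) + (-0.7943)·2 + 0.1258·4 + (-0.2595)·(-1) = -1.8952.
u_3 = a_3 + 2.0083·e_1 + 1.8952·e_2 = (-1.7199, 0.1280, 2.7718, -2.5918).
‖u_3‖ = 4.1683, so e_3 = (-0.4126, 0.0307, 0.6650, -0.6218).
Qᵀb = (-1.6432, 1.5807, 1.6063).
Back-substitute: x_3 = 1.6063/4.1683 = 0.3854.
x_2 = (1.5807 + 1.8952·0.3854)/4.2387 = 0.5452.
x_1 = (-1.6432 − 3.4689·0.5452 + 2.0083·0.3854)/5.4772 = -0.5040.

x = (-0.5040, 0.5452, 0.3854)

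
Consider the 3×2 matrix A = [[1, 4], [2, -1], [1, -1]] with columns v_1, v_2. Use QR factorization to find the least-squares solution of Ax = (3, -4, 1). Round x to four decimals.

e_1 = v_1/‖v_1‖ = (1, 2, 1)/2.4495 = (0.4082, 0.8165, 0.4082).
r_{12} = e_1·v_2 = 0.4082.
u_2 = v_2 − 0.4082·e_1 = (3.8333, -1.3333, -1.1667).
‖u_2‖ = 4.2230, so e_2 = (0.9077, -0.3157, -0.2763).
Qᵀb = (-1.6330, 3.7099).
Back-substitute: x_2 = 3.7099/4.2230 = 0.8785.
x_1 = (-1.6330 − 0.4082·0.8785)/2.4495 = -0.8131.

x = (-0.8131, 0.8785)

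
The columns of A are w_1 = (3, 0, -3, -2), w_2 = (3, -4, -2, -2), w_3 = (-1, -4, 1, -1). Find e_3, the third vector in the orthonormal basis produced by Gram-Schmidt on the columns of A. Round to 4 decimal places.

e_1 = w_1/‖w_1‖ = (3, 0, -3, -2)/4.6904 = (0.6396, 0.0000, -0.6396, -0.4264).
r_{12} = e_1·w_2 = 4.0508.
u_2 = w_2 − 4.0508·e_1 = (0.4091, -4.0000, 0.5909, -0.2727).
‖u_2‖ = 4.0732, so e_2 = (0.1004, -0.9820, 0.1451, -0.0670).
r_{13} = e_1·w_3 = -0.8528; r_{23} = e_2·w_3 = 4.0397.
u_3 = w_3 + 0.8528·e_1 − 4.0397·e_2 = (-0.8603, -0.0329, -0.1315, -1.0932).
‖u_3‖ = 1.3976, so e_3 = (-0.6155, -0.0235, -0.0941, -0.7821).

e_3 = (-0.6155, -0.0235, -0.0941, -0.7821)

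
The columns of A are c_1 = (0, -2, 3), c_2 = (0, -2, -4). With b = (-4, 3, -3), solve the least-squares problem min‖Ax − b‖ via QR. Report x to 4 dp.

x = (-1.2857, -0.2143)

c_1 = (0, -2, 3); ‖c_1‖ = 3.6056, so q_1 = (0.0000, -0.5547, 0.8321).
q_1·c_2 = 0.0000·0 + (-0.5547)·(-2) + 0.8321·(-4) = -2.2188.
u_2 = c_2 + 2.2188·q_1 = (0.0000, -3.2308, -2.1538).
‖u_2‖ = 3.8829, so q_2 = (0.0000, -0.8321, -0.5547).
Qᵀb = (-4.1603, -0.8321).
Back-substitute: x_2 = -0.8321/3.8829 = -0.2143.
x_1 = (-4.1603 + 2.2188·(-0.2143))/3.6056 = -1.2857.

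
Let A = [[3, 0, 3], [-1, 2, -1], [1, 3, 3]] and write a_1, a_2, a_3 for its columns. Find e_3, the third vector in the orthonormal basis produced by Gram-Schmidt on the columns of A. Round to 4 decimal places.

e_3 = (-0.4196, -0.7553, 0.5035)

e_1 = a_1/‖a_1‖ = (3, -1, 1)/3.3166 = (0.9045, -0.3015, 0.3015).
r_{12} = e_1·a_2 = 0.3015.
u_2 = a_2 − 0.3015·e_1 = (-0.2727, 2.0909, 2.9091).
‖u_2‖ = 3.5929, so e_2 = (-0.0759, 0.5820, 0.8097).
r_{13} = e_1·a_3 = 3.9196; r_{23} = e_2·a_3 = 1.6193.
u_3 = a_3 − 3.9196·e_1 − 1.6193·e_2 = (-0.4225, -0.7606, 0.5070).
‖u_3‖ = 1.0070, so e_3 = (-0.4196, -0.7553, 0.5035).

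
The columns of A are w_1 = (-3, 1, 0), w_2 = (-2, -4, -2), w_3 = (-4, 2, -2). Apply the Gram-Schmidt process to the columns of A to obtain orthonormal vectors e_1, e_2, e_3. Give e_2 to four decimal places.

e_1 = w_1/‖w_1‖ = (-3, 1, 0)/3.1623 = (-0.9487, 0.3162, 0.0000).
r_{12} = e_1·w_2 = 0.6325.
u_2 = w_2 − 0.6325·e_1 = (-1.4000, -4.2000, -2.0000).
‖u_2‖ = 4.8580, so e_2 = (-0.2882, -0.8646, -0.4117).

e_2 = (-0.2882, -0.8646, -0.4117)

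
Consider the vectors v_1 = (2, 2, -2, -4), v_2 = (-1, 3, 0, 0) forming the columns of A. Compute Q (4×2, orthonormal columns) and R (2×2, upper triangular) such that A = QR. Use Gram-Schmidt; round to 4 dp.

Q = [[0.3780, -0.4187], [0.3780, 0.8840], [-0.3780, 0.0930], [-0.7559, 0.1861]], R = [[5.2915, 0.7559], [0.0000, 3.0706]]

v_1 = (2, 2, -2, -4); ‖v_1‖ = 5.2915, so e_1 = (0.3780, 0.3780, -0.3780, -0.7559).
e_1·v_2 = 0.3780·(-1) + 0.3780·3 + (-0.3780)·0 + (-0.7559)·0 = 0.7559.
u_2 = v_2 − 0.7559·e_1 = (-1.2857, 2.7143, 0.2857, 0.5714).
‖u_2‖ = 3.0706, so e_2 = (-0.4187, 0.8840, 0.0930, 0.1861).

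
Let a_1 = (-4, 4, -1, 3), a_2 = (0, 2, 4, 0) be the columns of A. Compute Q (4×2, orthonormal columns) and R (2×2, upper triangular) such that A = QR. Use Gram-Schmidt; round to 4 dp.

e_1 = a_1/‖a_1‖ = (-4, 4, -1, 3)/6.4807 = (-0.6172, 0.6172, -0.1543, 0.4629).
r_{12} = e_1·a_2 = 0.6172.
u_2 = a_2 − 0.6172·e_1 = (0.3810, 1.6190, 4.0952, -0.2857).
‖u_2‖ = 4.4293, so e_2 = (0.0860, 0.3655, 0.9246, -0.0645).

Q = [[-0.6172, 0.0860], [0.6172, 0.3655], [-0.1543, 0.9246], [0.4629, -0.0645]], R = [[6.4807, 0.6172], [0.0000, 4.4293]]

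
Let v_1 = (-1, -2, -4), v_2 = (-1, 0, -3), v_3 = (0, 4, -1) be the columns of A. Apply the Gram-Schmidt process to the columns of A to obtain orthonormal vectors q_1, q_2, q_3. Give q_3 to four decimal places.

v_1 = (-1, -2, -4); ‖v_1‖ = 4.5826, so q_1 = (-0.2182, -0.4364, -0.8729).
q_1·v_2 = (-0.2182)·(-1) + (-0.4364)·0 + (-0.8729)·(-3) = 2.8368.
u_2 = v_2 − 2.8368·q_1 = (-0.3810, 1.2381, -0.5238).
‖u_2‖ = 1.3973, so q_2 = (-0.2726, 0.8861, -0.3749).
q_1·v_3 = (-0.2182)·0 + (-0.4364)·4 + (-0.8729)·(-1) = -0.8729; q_2·v_3 = (-0.2726)·0 + 0.8861·4 + (-0.3749)·(-1) = 3.9192.
u_3 = v_3 + 0.8729·q_1 − 3.9192·q_2 = (0.8780, 0.1463, -0.2927).
‖u_3‖ = 0.9370, so q_3 = (0.9370, 0.1562, -0.3123).

q_3 = (0.9370, 0.1562, -0.3123)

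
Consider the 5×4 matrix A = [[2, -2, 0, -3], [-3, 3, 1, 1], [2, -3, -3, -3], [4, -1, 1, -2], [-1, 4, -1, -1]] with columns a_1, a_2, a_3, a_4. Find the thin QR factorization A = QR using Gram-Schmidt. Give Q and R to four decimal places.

a_1 = (2, -3, 2, 4, -1); ‖a_1‖ = 5.8310, so q_1 = (0.3430, -0.5145, 0.3430, 0.6860, -0.1715).
q_1·a_2 = 0.3430·(-2) + (-0.5145)·3 + 0.3430·(-3) + 0.6860·(-1) + (-0.1715)·4 = -4.6305.
u_2 = a_2 + 4.6305·q_1 = (-0.4118, 0.6176, -1.4118, 2.1765, 3.2059).
‖u_2‖ = 4.1903, so q_2 = (-0.0983, 0.1474, -0.3369, 0.5194, 0.7651).
q_1·a_3 = 0.3430·0 + (-0.5145)·1 + 0.3430·(-3) + 0.6860·1 + (-0.1715)·(-1) = -0.6860; q_2·a_3 = (-0.0983)·0 + 0.1474·1 + (-0.3369)·(-3) + 0.5194·1 + 0.7651·(-1) = 0.9125.
u_3 = a_3 + 0.6860·q_1 − 0.9125·q_2 = (0.3250, 0.5126, -2.4573, 0.9966, -1.8157).
‖u_3‖ = 3.2706, so q_3 = (0.0994, 0.1567, -0.7513, 0.3047, -0.5552).
q_1·a_4 = 0.3430·(-3) + (-0.5145)·1 + 0.3430·(-3) + 0.6860·(-2) + (-0.1715)·(-1) = -3.7730; q_2·a_4 = (-0.0983)·(-3) + 0.1474·1 + (-0.3369)·(-3) + 0.5194·(-2) + 0.7651·(-1) = -0.3509; q_3·a_4 = 0.0994·(-3) + 0.1567·1 + (-0.7513)·(-3) + 0.3047·(-2) + (-0.5552)·(-1) = 2.0583.
u_4 = a_4 + 3.7730·q_1 + 0.3509·q_2 − 2.0583·q_3 = (-1.9449, -1.2120, -0.2776, 0.1433, -0.2358).
‖u_4‖ = 2.3248, so q_4 = (-0.8366, -0.5213, -0.1194, 0.0616, -0.1014).

Q = [[0.3430, -0.0983, 0.0994, -0.8366], [-0.5145, 0.1474, 0.1567, -0.5213], [0.3430, -0.3369, -0.7513, -0.1194], [0.6860, 0.5194, 0.3047, 0.0616], [-0.1715, 0.7651, -0.5552, -0.1014]], R = [[5.8310, -4.6305, -0.6860, -3.7730], [0.0000, 4.1903, 0.9125, -0.3509], [0.0000, 0.0000, 3.2706, 2.0583], [0.0000, 0.0000, 0.0000, 2.3248]]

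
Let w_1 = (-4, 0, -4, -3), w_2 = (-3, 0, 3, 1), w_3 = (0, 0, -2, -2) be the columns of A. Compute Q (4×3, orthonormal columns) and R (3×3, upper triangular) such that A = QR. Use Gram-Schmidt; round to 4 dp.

w_1 = (-4, 0, -4, -3); ‖w_1‖ = 6.4031, so q_1 = (-0.6247, 0.0000, -0.6247, -0.4685).
q_1·w_2 = (-0.6247)·(-3) + 0.0000·0 + (-0.6247)·3 + (-0.4685)·1 = -0.4685.
u_2 = w_2 + 0.4685·q_1 = (-3.2927, 0.0000, 2.7073, 0.7805).
‖u_2‖ = 4.3336, so q_2 = (-0.7598, 0.0000, 0.6247, 0.1801).
q_1·w_3 = (-0.6247)·0 + 0.0000·0 + (-0.6247)·(-2) + (-0.4685)·(-2) = 2.1864; q_2·w_3 = (-0.7598)·0 + 0.0000·0 + 0.6247·(-2) + 0.1801·(-2) = -1.6096.
u_3 = w_3 − 2.1864·q_1 + 1.6096·q_2 = (0.1429, 0.0000, 0.3714, -0.6857).
‖u_3‖ = 0.7928, so q_3 = (0.1802, 0.0000, 0.4685, -0.8649).

Q = [[-0.6247, -0.7598, 0.1802], [0.0000, 0.0000, 0.0000], [-0.6247, 0.6247, 0.4685], [-0.4685, 0.1801, -0.8649]], R = [[6.4031, -0.4685, 2.1864], [0.0000, 4.3336, -1.6096], [0.0000, 0.0000, 0.7928]]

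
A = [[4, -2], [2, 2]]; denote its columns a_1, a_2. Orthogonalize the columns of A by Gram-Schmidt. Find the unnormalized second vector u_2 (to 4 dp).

q_1 = a_1/‖a_1‖ = (4, 2)/4.4721 = (0.8944, 0.4472).
r_{12} = q_1·a_2 = -0.8944.
u_2 = a_2 + 0.8944·q_1 = (-1.2000, 2.4000).

u_2 = (-1.2000, 2.4000)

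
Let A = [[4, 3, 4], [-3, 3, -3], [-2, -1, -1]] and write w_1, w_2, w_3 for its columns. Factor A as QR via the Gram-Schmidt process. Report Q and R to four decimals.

q_1 = w_1/‖w_1‖ = (4, -3, -2)/5.3852 = (0.7428, -0.5571, -0.3714).
r_{12} = q_1·w_2 = 0.9285.
u_2 = w_2 − 0.9285·q_1 = (2.3103, 3.5172, -0.6552).
‖u_2‖ = 4.2589, so q_2 = (0.5425, 0.8259, -0.1538).
r_{13} = q_1·w_3 = 5.0138; r_{23} = q_2·w_3 = -0.1538.
u_3 = w_3 − 5.0138·q_1 + 0.1538·q_2 = (0.3593, -0.0798, 0.8384).
‖u_3‖ = 0.9156, so q_3 = (0.3924, -0.0872, 0.9156).

Q = [[0.7428, 0.5425, 0.3924], [-0.5571, 0.8259, -0.0872], [-0.3714, -0.1538, 0.9156]], R = [[5.3852, 0.9285, 5.0138], [0.0000, 4.2589, -0.1538], [0.0000, 0.0000, 0.9156]]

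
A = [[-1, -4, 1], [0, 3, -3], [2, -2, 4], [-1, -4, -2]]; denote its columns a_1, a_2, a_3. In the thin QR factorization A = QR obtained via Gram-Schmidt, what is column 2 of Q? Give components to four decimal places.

q_2 = (-0.5123, 0.4611, -0.5123, -0.5123)

a_1 = (-1, 0, 2, -1); ‖a_1‖ = 2.4495, so q_1 = (-0.4082, 0.0000, 0.8165, -0.4082).
q_1·a_2 = (-0.4082)·(-4) + 0.0000·3 + 0.8165·(-2) + (-0.4082)·(-4) = 1.6330.
u_2 = a_2 − 1.6330·q_1 = (-3.3333, 3.0000, -3.3333, -3.3333).
‖u_2‖ = 6.5064, so q_2 = (-0.5123, 0.4611, -0.5123, -0.5123).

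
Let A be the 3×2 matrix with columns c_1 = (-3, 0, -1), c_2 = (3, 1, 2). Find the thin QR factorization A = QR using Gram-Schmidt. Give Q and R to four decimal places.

e_1 = c_1/‖c_1‖ = (-3, 0, -1)/3.1623 = (-0.9487, 0.0000, -0.3162).
r_{12} = e_1·c_2 = -3.4785.
u_2 = c_2 + 3.4785·e_1 = (-0.3000, 1.0000, 0.9000).
‖u_2‖ = 1.3784, so e_2 = (-0.2176, 0.7255, 0.6529).

Q = [[-0.9487, -0.2176], [0.0000, 0.7255], [-0.3162, 0.6529]], R = [[3.1623, -3.4785], [0.0000, 1.3784]]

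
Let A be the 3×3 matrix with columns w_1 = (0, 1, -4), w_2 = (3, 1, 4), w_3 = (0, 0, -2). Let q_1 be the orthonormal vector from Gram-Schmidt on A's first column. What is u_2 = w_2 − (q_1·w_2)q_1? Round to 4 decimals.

q_1 = w_1/‖w_1‖ = (0, 1, -4)/4.1231 = (0.0000, 0.2425, -0.9701).
r_{12} = q_1·w_2 = -3.6380.
u_2 = w_2 + 3.6380·q_1 = (3.0000, 1.8824, 0.4706).

u_2 = (3.0000, 1.8824, 0.4706)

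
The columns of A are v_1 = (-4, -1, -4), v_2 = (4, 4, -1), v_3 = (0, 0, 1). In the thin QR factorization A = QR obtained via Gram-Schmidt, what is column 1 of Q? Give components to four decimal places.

v_1 = (-4, -1, -4); ‖v_1‖ = 5.7446, so q_1 = (-0.6963, -0.1741, -0.6963).

q_1 = (-0.6963, -0.1741, -0.6963)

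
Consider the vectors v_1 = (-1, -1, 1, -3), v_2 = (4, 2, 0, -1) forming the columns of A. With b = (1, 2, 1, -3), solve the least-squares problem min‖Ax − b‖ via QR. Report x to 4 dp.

v_1 = (-1, -1, 1, -3); ‖v_1‖ = 3.4641, so e_1 = (-0.2887, -0.2887, 0.2887, -0.8660).
e_1·v_2 = (-0.2887)·4 + (-0.2887)·2 + 0.2887·0 + (-0.8660)·(-1) = -0.8660.
u_2 = v_2 + 0.8660·e_1 = (3.7500, 1.7500, 0.2500, -1.7500).
‖u_2‖ = 4.5000, so e_2 = (0.8333, 0.3889, 0.0556, -0.3889).
Qᵀb = (2.0207, 2.8333).
Back-substitute: x_2 = 2.8333/4.5000 = 0.6296.
x_1 = (2.0207 + 0.8660·0.6296)/3.4641 = 0.7407.

x = (0.7407, 0.6296)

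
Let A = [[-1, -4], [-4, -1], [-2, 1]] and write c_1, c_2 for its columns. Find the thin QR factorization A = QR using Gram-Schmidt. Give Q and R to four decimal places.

e_1 = c_1/‖c_1‖ = (-1, -4, -2)/4.5826 = (-0.2182, -0.8729, -0.4364).
r_{12} = e_1·c_2 = 1.3093.
u_2 = c_2 − 1.3093·e_1 = (-3.7143, 0.1429, 1.5714).
‖u_2‖ = 4.0356, so e_2 = (-0.9204, 0.0354, 0.3894).

Q = [[-0.2182, -0.9204], [-0.8729, 0.0354], [-0.4364, 0.3894]], R = [[4.5826, 1.3093], [0.0000, 4.0356]]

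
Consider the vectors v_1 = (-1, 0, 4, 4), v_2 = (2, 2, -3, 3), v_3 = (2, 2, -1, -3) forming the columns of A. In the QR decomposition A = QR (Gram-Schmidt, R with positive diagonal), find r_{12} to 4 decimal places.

v_1 = (-1, 0, 4, 4); ‖v_1‖ = 5.7446, so q_1 = (-0.1741, 0.0000, 0.6963, 0.6963).
r_{12} = q_1·v_2 = -0.3482.

r_{12} = -0.3482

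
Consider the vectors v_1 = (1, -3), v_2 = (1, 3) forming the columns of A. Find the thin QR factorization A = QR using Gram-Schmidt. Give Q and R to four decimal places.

e_1 = v_1/‖v_1‖ = (1, -3)/3.1623 = (0.3162, -0.9487).
r_{12} = e_1·v_2 = -2.5298.
u_2 = v_2 + 2.5298·e_1 = (1.8000, 0.6000).
‖u_2‖ = 1.8974, so e_2 = (0.9487, 0.3162).

Q = [[0.3162, 0.9487], [-0.9487, 0.3162]], R = [[3.1623, -2.5298], [0.0000, 1.8974]]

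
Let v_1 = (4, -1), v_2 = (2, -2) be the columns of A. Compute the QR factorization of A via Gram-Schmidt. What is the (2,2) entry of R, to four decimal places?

q_1 = v_1/‖v_1‖ = (4, -1)/4.1231 = (0.9701, -0.2425).
r_{12} = q_1·v_2 = 2.4254.
u_2 = v_2 − 2.4254·q_1 = (-0.3529, -1.4118).
r_{22} = ‖u_2‖ = 1.4552.

r_{22} = 1.4552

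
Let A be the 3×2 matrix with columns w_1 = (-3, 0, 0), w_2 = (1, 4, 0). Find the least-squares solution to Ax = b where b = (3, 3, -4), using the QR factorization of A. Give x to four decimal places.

w_1 = (-3, 0, 0); ‖w_1‖ = 3.0000, so q_1 = (-1.0000, 0.0000, 0.0000).
q_1·w_2 = (-1.0000)·1 + 0.0000·4 + 0.0000·0 = -1.0000.
u_2 = w_2 + 1.0000·q_1 = (0.0000, 4.0000, 0.0000).
‖u_2‖ = 4.0000, so q_2 = (0.0000, 1.0000, 0.0000).
Qᵀb = (-3.0000, 3.0000).
Back-substitute: x_2 = 3.0000/4.0000 = 0.7500.
x_1 = (-3.0000 + 1.0000·0.7500)/3.0000 = -0.7500.

x = (-0.7500, 0.7500)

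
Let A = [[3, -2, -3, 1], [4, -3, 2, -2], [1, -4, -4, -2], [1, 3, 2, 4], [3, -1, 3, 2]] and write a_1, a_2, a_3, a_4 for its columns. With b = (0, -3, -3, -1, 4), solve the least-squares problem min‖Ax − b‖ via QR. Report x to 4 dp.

a_1 = (3, 4, 1, 1, 3); ‖a_1‖ = 6.0000, so e_1 = (0.5000, 0.6667, 0.1667, 0.1667, 0.5000).
e_1·a_2 = 0.5000·(-2) + 0.6667·(-3) + 0.1667·(-4) + 0.1667·3 + 0.5000·(-1) = -3.6667.
u_2 = a_2 + 3.6667·e_1 = (-0.1667, -0.5556, -3.3889, 3.6111, 0.8333).
‖u_2‖ = 5.0553, so e_2 = (-0.0330, -0.1099, -0.6704, 0.7143, 0.1648).
e_1·a_3 = 0.5000·(-3) + 0.6667·2 + 0.1667·(-4) + 0.1667·2 + 0.5000·3 = 1.0000; e_2·a_3 = (-0.0330)·(-3) + (-0.1099)·2 + (-0.6704)·(-4) + 0.7143·2 + 0.1648·3 = 4.4838.
u_3 = a_3 − 1.0000·e_1 − 4.4838·e_2 = (-3.3522, 1.8261, -1.1609, -1.3696, 1.7609).
‖u_3‖ = 4.5712, so e_3 = (-0.7333, 0.3995, -0.2540, -0.2996, 0.3852).
e_1·a_4 = 0.5000·1 + 0.6667·(-2) + 0.1667·(-2) + 0.1667·4 + 0.5000·2 = 0.5000; e_2·a_4 = (-0.0330)·1 + (-0.1099)·(-2) + (-0.6704)·(-2) + 0.7143·4 + 0.1648·2 = 4.7146; e_3·a_4 = (-0.7333)·1 + 0.3995·(-2) + (-0.2540)·(-2) + (-0.2996)·4 + 0.3852·2 = -1.4524.
u_4 = a_4 − 0.5000·e_1 − 4.7146·e_2 + 1.4524·e_3 = (-0.1596, -1.2350, 0.7083, 0.1138, 1.5323).
‖u_4‖ = 2.1008, so e_4 = (-0.0760, -0.5879, 0.3372, 0.0542, 0.7294).
Qᵀb = (-0.6667, 2.2859, 1.4039, 3.6155).
Back-substitute: x_4 = 3.6155/2.1008 = 1.7210.
x_3 = (1.4039 + 1.4524·1.7210)/4.5712 = 0.8539.
x_2 = (2.2859 − 4.4838·0.8539 − 4.7146·1.7210)/5.0553 = -1.9103.
x_1 = (-0.6667 + 3.6667·(-1.9103) − 1.0000·0.8539 − 0.5000·1.7210)/6.0000 = -1.5642.

x = (-1.5642, -1.9103, 0.8539, 1.7210)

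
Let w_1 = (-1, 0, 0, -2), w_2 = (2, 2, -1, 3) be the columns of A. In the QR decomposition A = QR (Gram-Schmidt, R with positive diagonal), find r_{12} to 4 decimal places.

r_{12} = -3.5777

w_1 = (-1, 0, 0, -2); ‖w_1‖ = 2.2361, so q_1 = (-0.4472, 0.0000, 0.0000, -0.8944).
r_{12} = q_1·w_2 = -3.5777.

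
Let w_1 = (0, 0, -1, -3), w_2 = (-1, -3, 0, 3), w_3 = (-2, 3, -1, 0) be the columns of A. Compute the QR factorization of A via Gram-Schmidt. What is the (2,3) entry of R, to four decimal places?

r_{23} = -1.8476

w_1 = (0, 0, -1, -3); ‖w_1‖ = 3.1623, so q_1 = (0.0000, 0.0000, -0.3162, -0.9487).
q_1·w_2 = 0.0000·(-1) + 0.0000·(-3) + (-0.3162)·0 + (-0.9487)·3 = -2.8460.
u_2 = w_2 + 2.8460·q_1 = (-1.0000, -3.0000, -0.9000, 0.3000).
‖u_2‖ = 3.3015, so q_2 = (-0.3029, -0.9087, -0.2726, 0.0909).
r_{23} = q_2·w_3 = -1.8476.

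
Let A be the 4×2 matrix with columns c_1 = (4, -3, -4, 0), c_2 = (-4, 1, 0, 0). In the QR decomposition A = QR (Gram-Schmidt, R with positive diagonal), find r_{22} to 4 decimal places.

c_1 = (4, -3, -4, 0); ‖c_1‖ = 6.4031, so q_1 = (0.6247, -0.4685, -0.6247, 0.0000).
q_1·c_2 = 0.6247·(-4) + (-0.4685)·1 + (-0.6247)·0 + 0.0000·0 = -2.9673.
u_2 = c_2 + 2.9673·q_1 = (-2.1463, -0.3902, -1.8537, 0.0000).
r_{22} = ‖u_2‖ = 2.8627.

r_{22} = 2.8627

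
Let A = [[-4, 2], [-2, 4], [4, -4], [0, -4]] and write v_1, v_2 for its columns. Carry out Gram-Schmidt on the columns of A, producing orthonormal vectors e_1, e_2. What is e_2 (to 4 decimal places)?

v_1 = (-4, -2, 4, 0); ‖v_1‖ = 6.0000, so e_1 = (-0.6667, -0.3333, 0.6667, 0.0000).
e_1·v_2 = (-0.6667)·2 + (-0.3333)·4 + 0.6667·(-4) + 0.0000·(-4) = -5.3333.
u_2 = v_2 + 5.3333·e_1 = (-1.5556, 2.2222, -0.4444, -4.0000).
‖u_2‖ = 4.8534, so e_2 = (-0.3205, 0.4579, -0.0916, -0.8242).

e_2 = (-0.3205, 0.4579, -0.0916, -0.8242)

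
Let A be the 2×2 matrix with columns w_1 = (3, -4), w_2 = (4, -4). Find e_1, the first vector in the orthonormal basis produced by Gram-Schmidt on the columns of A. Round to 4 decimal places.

w_1 = (3, -4); ‖w_1‖ = 5.0000, so e_1 = (0.6000, -0.8000).

e_1 = (0.6000, -0.8000)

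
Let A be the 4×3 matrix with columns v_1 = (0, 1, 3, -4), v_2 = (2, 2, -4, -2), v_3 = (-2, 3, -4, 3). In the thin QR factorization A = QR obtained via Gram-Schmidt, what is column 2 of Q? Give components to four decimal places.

e_1 = v_1/‖v_1‖ = (0, 1, 3, -4)/5.0990 = (0.0000, 0.1961, 0.5883, -0.7845).
r_{12} = e_1·v_2 = -0.3922.
u_2 = v_2 + 0.3922·e_1 = (2.0000, 2.0769, -3.7692, -2.3077).
‖u_2‖ = 5.2769, so e_2 = (0.3790, 0.3936, -0.7143, -0.4373).

e_2 = (0.3790, 0.3936, -0.7143, -0.4373)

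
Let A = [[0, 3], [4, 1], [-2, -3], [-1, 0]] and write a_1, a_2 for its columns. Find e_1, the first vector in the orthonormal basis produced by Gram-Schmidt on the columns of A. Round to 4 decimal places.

a_1 = (0, 4, -2, -1); ‖a_1‖ = 4.5826, so e_1 = (0.0000, 0.8729, -0.4364, -0.2182).

e_1 = (0.0000, 0.8729, -0.4364, -0.2182)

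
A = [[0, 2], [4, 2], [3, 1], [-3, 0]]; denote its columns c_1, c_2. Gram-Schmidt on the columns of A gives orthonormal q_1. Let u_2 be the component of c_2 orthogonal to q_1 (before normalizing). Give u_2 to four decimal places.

c_1 = (0, 4, 3, -3); ‖c_1‖ = 5.8310, so q_1 = (0.0000, 0.6860, 0.5145, -0.5145).
q_1·c_2 = 0.0000·2 + 0.6860·2 + 0.5145·1 + (-0.5145)·0 = 1.8865.
u_2 = c_2 − 1.8865·q_1 = (2.0000, 0.7059, 0.0294, 0.9706).

u_2 = (2.0000, 0.7059, 0.0294, 0.9706)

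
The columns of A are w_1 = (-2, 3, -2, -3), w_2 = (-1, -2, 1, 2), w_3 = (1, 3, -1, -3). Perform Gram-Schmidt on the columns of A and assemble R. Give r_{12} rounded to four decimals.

e_1 = w_1/‖w_1‖ = (-2, 3, -2, -3)/5.0990 = (-0.3922, 0.5883, -0.3922, -0.5883).
r_{12} = e_1·w_2 = -2.3534.

r_{12} = -2.3534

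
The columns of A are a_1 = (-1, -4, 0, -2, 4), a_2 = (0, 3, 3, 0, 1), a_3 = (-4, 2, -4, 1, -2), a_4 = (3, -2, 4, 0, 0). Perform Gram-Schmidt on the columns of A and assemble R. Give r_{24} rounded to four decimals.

r_{24} = 1.7039

a_1 = (-1, -4, 0, -2, 4); ‖a_1‖ = 6.0828, so q_1 = (-0.1644, -0.6576, 0.0000, -0.3288, 0.6576).
q_1·a_2 = (-0.1644)·0 + (-0.6576)·3 + 0.0000·3 + (-0.3288)·0 + 0.6576·1 = -1.3152.
u_2 = a_2 + 1.3152·q_1 = (-0.2162, 2.1351, 3.0000, -0.4324, 1.8649).
‖u_2‖ = 4.1558, so q_2 = (-0.0520, 0.5138, 0.7219, -0.1041, 0.4487).
r_{24} = q_2·a_4 = 1.7039.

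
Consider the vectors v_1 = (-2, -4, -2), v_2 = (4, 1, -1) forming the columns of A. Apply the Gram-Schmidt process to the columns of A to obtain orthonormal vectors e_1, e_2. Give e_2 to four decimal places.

e_2 = (0.8514, -0.1792, -0.4929)

v_1 = (-2, -4, -2); ‖v_1‖ = 4.8990, so e_1 = (-0.4082, -0.8165, -0.4082).
e_1·v_2 = (-0.4082)·4 + (-0.8165)·1 + (-0.4082)·(-1) = -2.0412.
u_2 = v_2 + 2.0412·e_1 = (3.1667, -0.6667, -1.8333).
‖u_2‖ = 3.7193, so e_2 = (0.8514, -0.1792, -0.4929).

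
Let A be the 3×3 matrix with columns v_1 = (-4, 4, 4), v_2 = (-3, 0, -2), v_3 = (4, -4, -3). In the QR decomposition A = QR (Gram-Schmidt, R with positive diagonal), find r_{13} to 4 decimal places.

r_{13} = -6.3509

v_1 = (-4, 4, 4); ‖v_1‖ = 6.9282, so q_1 = (-0.5774, 0.5774, 0.5774).
r_{13} = q_1·v_3 = -6.3509.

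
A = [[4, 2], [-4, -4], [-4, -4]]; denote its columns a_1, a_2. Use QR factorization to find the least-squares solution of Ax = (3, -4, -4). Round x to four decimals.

x = (0.5000, 0.5000)

a_1 = (4, -4, -4); ‖a_1‖ = 6.9282, so q_1 = (0.5774, -0.5774, -0.5774).
q_1·a_2 = 0.5774·2 + (-0.5774)·(-4) + (-0.5774)·(-4) = 5.7735.
u_2 = a_2 − 5.7735·q_1 = (-1.3333, -0.6667, -0.6667).
‖u_2‖ = 1.6330, so q_2 = (-0.8165, -0.4082, -0.4082).
Qᵀb = (6.3509, 0.8165).
Back-substitute: x_2 = 0.8165/1.6330 = 0.5000.
x_1 = (6.3509 − 5.7735·0.5000)/6.9282 = 0.5000.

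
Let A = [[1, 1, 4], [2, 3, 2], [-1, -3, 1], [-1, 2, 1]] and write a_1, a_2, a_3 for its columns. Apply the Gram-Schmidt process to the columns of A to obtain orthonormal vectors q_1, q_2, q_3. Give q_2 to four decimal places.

q_2 = (-0.0384, 0.1919, -0.4989, 0.8443)

a_1 = (1, 2, -1, -1); ‖a_1‖ = 2.6458, so q_1 = (0.3780, 0.7559, -0.3780, -0.3780).
q_1·a_2 = 0.3780·1 + 0.7559·3 + (-0.3780)·(-3) + (-0.3780)·2 = 3.0237.
u_2 = a_2 − 3.0237·q_1 = (-0.1429, 0.7143, -1.8571, 3.1429).
‖u_2‖ = 3.7225, so q_2 = (-0.0384, 0.1919, -0.4989, 0.8443).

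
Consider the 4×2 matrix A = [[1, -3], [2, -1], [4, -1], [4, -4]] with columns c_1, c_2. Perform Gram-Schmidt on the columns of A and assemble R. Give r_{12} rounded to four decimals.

c_1 = (1, 2, 4, 4); ‖c_1‖ = 6.0828, so e_1 = (0.1644, 0.3288, 0.6576, 0.6576).
r_{12} = e_1·c_2 = -4.1100.

r_{12} = -4.1100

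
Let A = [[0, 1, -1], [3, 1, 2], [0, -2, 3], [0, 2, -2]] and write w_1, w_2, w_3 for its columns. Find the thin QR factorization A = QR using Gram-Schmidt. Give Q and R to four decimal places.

w_1 = (0, 3, 0, 0); ‖w_1‖ = 3.0000, so q_1 = (0.0000, 1.0000, 0.0000, 0.0000).
q_1·w_2 = 0.0000·1 + 1.0000·1 + 0.0000·(-2) + 0.0000·2 = 1.0000.
u_2 = w_2 − 1.0000·q_1 = (1.0000, 0.0000, -2.0000, 2.0000).
‖u_2‖ = 3.0000, so q_2 = (0.3333, 0.0000, -0.6667, 0.6667).
q_1·w_3 = 0.0000·(-1) + 1.0000·2 + 0.0000·3 + 0.0000·(-2) = 2.0000; q_2·w_3 = 0.3333·(-1) + 0.0000·2 + (-0.6667)·3 + 0.6667·(-2) = -3.6667.
u_3 = w_3 − 2.0000·q_1 + 3.6667·q_2 = (0.2222, 0.0000, 0.5556, 0.4444).
‖u_3‖ = 0.7454, so q_3 = (0.2981, 0.0000, 0.7454, 0.5963).

Q = [[0.0000, 0.3333, 0.2981], [1.0000, 0.0000, 0.0000], [0.0000, -0.6667, 0.7454], [0.0000, 0.6667, 0.5963]], R = [[3.0000, 1.0000, 2.0000], [0.0000, 3.0000, -3.6667], [0.0000, 0.0000, 0.7454]]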